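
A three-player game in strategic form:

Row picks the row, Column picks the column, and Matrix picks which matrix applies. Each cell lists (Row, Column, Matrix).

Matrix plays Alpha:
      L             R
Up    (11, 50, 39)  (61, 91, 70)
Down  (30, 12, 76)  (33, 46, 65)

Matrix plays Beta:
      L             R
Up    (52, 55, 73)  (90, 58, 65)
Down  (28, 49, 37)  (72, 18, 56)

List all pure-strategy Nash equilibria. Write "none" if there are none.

Row against (L, Alpha): payoffs 11, 30 → best response Down.
Row against (L, Beta): payoffs 52, 28 → best response Up.
Row against (R, Alpha): payoffs 61, 33 → best response Up.
Row against (R, Beta): payoffs 90, 72 → best response Up.
Column against (Up, Alpha): payoffs 50, 91 → best response R.
Column against (Up, Beta): payoffs 55, 58 → best response R.
Column against (Down, Alpha): payoffs 12, 46 → best response R.
Column against (Down, Beta): payoffs 49, 18 → best response L.
Matrix against (Up, L): payoffs 39, 73 → best response Beta.
Matrix against (Up, R): payoffs 70, 65 → best response Alpha.
Matrix against (Down, L): payoffs 76, 37 → best response Alpha.
Matrix against (Down, R): payoffs 65, 56 → best response Alpha.
Mutual best responses: (Up, R, Alpha).

(Up, R, Alpha)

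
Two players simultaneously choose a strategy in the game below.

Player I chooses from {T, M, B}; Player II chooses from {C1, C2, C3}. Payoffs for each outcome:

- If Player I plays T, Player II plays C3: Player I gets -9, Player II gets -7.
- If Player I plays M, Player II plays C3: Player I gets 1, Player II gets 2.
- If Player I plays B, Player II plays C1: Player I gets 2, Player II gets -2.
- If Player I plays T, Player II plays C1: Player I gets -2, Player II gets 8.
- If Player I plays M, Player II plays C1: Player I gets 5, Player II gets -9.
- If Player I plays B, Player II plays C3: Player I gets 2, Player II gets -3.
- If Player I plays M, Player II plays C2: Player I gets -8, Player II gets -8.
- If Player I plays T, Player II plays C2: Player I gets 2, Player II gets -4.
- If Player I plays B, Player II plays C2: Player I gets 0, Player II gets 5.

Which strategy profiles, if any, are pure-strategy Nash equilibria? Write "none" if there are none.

none

Player I against C1: payoffs -2, 5, 2 → best response M.
Player I against C2: payoffs 2, -8, 0 → best response T.
Player I against C3: payoffs -9, 1, 2 → best response B.
Player II against T: payoffs 8, -4, -7 → best response C1.
Player II against M: payoffs -9, -8, 2 → best response C3.
Player II against B: payoffs -2, 5, -3 → best response C2.
No profile is a mutual best response for all players.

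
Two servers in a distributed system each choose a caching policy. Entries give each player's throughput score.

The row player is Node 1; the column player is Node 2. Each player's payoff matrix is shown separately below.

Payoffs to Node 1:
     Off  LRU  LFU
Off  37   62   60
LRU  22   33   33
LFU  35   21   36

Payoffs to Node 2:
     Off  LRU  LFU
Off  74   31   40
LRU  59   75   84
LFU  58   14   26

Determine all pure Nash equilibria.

Node 1 against Off: payoffs 37, 22, 35 → best response Off.
Node 1 against LRU: payoffs 62, 33, 21 → best response Off.
Node 1 against LFU: payoffs 60, 33, 36 → best response Off.
Node 2 against Off: payoffs 74, 31, 40 → best response Off.
Node 2 against LRU: payoffs 59, 75, 84 → best response LFU.
Node 2 against LFU: payoffs 58, 14, 26 → best response Off.
Mutual best responses: (Off, Off).

The unique pure-strategy Nash equilibrium is (Off, Off).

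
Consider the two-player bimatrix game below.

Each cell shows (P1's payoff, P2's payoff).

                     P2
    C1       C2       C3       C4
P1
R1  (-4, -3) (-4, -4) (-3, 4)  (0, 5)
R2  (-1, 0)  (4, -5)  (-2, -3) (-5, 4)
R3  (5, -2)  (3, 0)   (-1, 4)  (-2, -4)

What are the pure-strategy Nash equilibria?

(R1, C1): P1 can switch to R2 (-4 → -1). Not NE.
(R1, C2): P1 can switch to R2 (-4 → 4). Not NE.
(R1, C3): P1 can switch to R2 (-3 → -2). Not NE.
(R1, C4): P1 gets 0, best alternative -2; P2 gets 5, best alternative 4. No profitable deviation — NE.
(R2, C1): P1 can switch to R3 (-1 → 5). Not NE.
(R2, C2): P2 can switch to C1 (-5 → 0). Not NE.
(R2, C3): P1 can switch to R3 (-2 → -1). Not NE.
(R2, C4): P1 can switch to R1 (-5 → 0). Not NE.
(R3, C1): P2 can switch to C2 (-2 → 0). Not NE.
(R3, C2): P1 can switch to R2 (3 → 4). Not NE.
(R3, C3): P1 gets -1, best alternative -2; P2 gets 4, best alternative 0. No profitable deviation — NE.
(R3, C4): P1 can switch to R1 (-2 → 0). Not NE.

(R1, C4); (R3, C3)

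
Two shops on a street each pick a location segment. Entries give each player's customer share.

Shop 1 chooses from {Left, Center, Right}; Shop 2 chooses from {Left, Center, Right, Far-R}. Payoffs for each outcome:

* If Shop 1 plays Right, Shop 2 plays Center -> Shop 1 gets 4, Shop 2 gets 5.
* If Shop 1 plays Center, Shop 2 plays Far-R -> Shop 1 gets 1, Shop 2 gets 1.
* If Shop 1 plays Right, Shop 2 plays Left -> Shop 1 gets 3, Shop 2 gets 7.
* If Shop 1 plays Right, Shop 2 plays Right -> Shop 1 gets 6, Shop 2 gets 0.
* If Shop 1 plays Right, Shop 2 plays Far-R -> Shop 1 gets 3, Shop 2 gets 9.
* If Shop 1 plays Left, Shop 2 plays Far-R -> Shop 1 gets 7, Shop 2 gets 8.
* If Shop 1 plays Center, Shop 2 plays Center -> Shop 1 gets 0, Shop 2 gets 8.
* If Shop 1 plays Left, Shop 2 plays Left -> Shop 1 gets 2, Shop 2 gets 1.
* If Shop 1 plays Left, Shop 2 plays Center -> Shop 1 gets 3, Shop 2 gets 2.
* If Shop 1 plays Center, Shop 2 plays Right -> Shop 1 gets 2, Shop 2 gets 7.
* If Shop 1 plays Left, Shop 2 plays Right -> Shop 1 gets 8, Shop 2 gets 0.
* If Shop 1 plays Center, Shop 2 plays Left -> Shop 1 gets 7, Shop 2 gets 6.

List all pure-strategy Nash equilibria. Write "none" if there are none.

The unique pure-strategy Nash equilibrium is (Left, Far-R).

For each player, find the best response to each opponent profile; mutual best responses are the pure NE.
Shop 1 against Left: payoffs 2, 7, 3 → best response Center.
Shop 1 against Center: payoffs 3, 0, 4 → best response Right.
Shop 1 against Right: payoffs 8, 2, 6 → best response Left.
Shop 1 against Far-R: payoffs 7, 1, 3 → best response Left.
Shop 2 against Left: payoffs 1, 2, 0, 8 → best response Far-R.
Shop 2 against Center: payoffs 6, 8, 7, 1 → best response Center.
Shop 2 against Right: payoffs 7, 5, 0, 9 → best response Far-R.
Mutual best responses: (Left, Far-R).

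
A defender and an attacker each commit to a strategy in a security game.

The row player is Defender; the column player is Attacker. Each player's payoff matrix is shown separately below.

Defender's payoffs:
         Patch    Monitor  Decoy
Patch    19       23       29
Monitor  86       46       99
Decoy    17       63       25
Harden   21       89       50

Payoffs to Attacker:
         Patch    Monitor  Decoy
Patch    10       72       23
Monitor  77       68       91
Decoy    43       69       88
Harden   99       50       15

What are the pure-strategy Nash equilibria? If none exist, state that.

The unique pure-strategy Nash equilibrium is (Monitor, Decoy).

(Patch, Patch): Defender can switch to Monitor (19 → 86). Not NE.
(Patch, Monitor): Defender can switch to Monitor (23 → 46). Not NE.
(Patch, Decoy): Defender can switch to Monitor (29 → 99). Not NE.
(Monitor, Patch): Attacker can switch to Decoy (77 → 91). Not NE.
(Monitor, Monitor): Defender can switch to Decoy (46 → 63). Not NE.
(Monitor, Decoy): Defender gets 99, best alternative 50; Attacker gets 91, best alternative 77. No profitable deviation — NE.
(Decoy, Patch): Defender can switch to Patch (17 → 19). Not NE.
(The remaining 5 profiles each have a profitable deviation by the same check.)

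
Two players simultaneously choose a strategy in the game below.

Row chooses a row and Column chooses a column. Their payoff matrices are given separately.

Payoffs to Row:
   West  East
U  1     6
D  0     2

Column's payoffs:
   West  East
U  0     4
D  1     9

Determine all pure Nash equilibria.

The unique pure-strategy Nash equilibrium is (U, East).

(U, West): Column can switch to East (0 → 4). Not NE.
(U, East): Row gets 6, best alternative 2; Column gets 4, best alternative 0. No profitable deviation — NE.
(D, West): Row can switch to U (0 → 1). Not NE.
(D, East): Row can switch to U (2 → 6). Not NE.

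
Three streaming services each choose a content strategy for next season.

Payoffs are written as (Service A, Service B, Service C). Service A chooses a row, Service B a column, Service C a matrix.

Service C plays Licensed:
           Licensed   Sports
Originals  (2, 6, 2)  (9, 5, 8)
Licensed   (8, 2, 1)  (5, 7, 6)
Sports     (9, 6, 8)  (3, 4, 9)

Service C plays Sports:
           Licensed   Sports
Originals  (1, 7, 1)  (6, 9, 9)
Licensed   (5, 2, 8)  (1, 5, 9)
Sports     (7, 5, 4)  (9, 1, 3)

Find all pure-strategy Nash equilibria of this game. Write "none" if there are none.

Pure NE: (Sports, Licensed, Licensed)

For each player, find the best response to each opponent profile; mutual best responses are the pure NE.
Service A against (Licensed, Licensed): payoffs 2, 8, 9 → best response Sports.
Service A against (Licensed, Sports): payoffs 1, 5, 7 → best response Sports.
Service A against (Sports, Licensed): payoffs 9, 5, 3 → best response Originals.
Service A against (Sports, Sports): payoffs 6, 1, 9 → best response Sports.
Service B against (Originals, Licensed): payoffs 6, 5 → best response Licensed.
Service B against (Originals, Sports): payoffs 7, 9 → best response Sports.
Service B against (Licensed, Licensed): payoffs 2, 7 → best response Sports.
Service B against (Licensed, Sports): payoffs 2, 5 → best response Sports.
Service B against (Sports, Licensed): payoffs 6, 4 → best response Licensed.
Service B against (Sports, Sports): payoffs 5, 1 → best response Licensed.
Service C against (Originals, Licensed): payoffs 2, 1 → best response Licensed.
Service C against (Originals, Sports): payoffs 8, 9 → best response Sports.
Service C against (Licensed, Licensed): payoffs 1, 8 → best response Sports.
Service C against (Licensed, Sports): payoffs 6, 9 → best response Sports.
Service C against (Sports, Licensed): payoffs 8, 4 → best response Licensed.
Service C against (Sports, Sports): payoffs 9, 3 → best response Licensed.
Mutual best responses: (Sports, Licensed, Licensed).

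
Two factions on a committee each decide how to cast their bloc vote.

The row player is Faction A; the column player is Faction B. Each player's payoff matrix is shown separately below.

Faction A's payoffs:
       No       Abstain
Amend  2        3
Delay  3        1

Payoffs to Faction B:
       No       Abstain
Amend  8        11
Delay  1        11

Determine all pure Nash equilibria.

(Amend, Abstain)

Faction A against No: payoffs 2, 3 → best response Delay.
Faction A against Abstain: payoffs 3, 1 → best response Amend.
Faction B against Amend: payoffs 8, 11 → best response Abstain.
Faction B against Delay: payoffs 1, 11 → best response Abstain.
Mutual best responses: (Amend, Abstain).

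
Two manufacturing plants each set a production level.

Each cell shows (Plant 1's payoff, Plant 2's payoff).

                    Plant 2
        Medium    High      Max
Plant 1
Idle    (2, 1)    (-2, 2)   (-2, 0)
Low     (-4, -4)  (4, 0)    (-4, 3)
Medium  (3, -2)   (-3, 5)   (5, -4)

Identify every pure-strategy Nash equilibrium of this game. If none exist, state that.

This game has no pure Nash equilibrium.

Plant 1 against Medium: payoffs 2, -4, 3 → best response Medium.
Plant 1 against High: payoffs -2, 4, -3 → best response Low.
Plant 1 against Max: payoffs -2, -4, 5 → best response Medium.
Plant 2 against Idle: payoffs 1, 2, 0 → best response High.
Plant 2 against Low: payoffs -4, 0, 3 → best response Max.
Plant 2 against Medium: payoffs -2, 5, -4 → best response High.
No profile is a mutual best response for all players.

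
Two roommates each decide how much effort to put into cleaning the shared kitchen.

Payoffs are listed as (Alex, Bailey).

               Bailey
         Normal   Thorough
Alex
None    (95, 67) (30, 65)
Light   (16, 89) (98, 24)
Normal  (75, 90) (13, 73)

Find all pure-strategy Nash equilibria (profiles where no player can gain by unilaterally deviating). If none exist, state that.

Pure NE: (None, Normal)

For each player, find the best response to each opponent profile; mutual best responses are the pure NE.
Alex against Normal: payoffs 95, 16, 75 → best response None.
Alex against Thorough: payoffs 30, 98, 13 → best response Light.
Bailey against None: payoffs 67, 65 → best response Normal.
Bailey against Light: payoffs 89, 24 → best response Normal.
Bailey against Normal: payoffs 90, 73 → best response Normal.
Mutual best responses: (None, Normal).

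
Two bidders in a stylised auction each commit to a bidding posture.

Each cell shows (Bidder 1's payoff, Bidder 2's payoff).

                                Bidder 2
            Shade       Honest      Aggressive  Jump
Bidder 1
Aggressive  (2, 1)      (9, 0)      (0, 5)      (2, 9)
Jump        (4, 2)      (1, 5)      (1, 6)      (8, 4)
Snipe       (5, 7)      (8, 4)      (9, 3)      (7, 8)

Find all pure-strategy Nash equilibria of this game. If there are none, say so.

none

(Aggressive, Shade): Bidder 1 can switch to Jump (2 → 4). Not NE.
(Aggressive, Honest): Bidder 2 can switch to Shade (0 → 1). Not NE.
(Aggressive, Aggressive): Bidder 1 can switch to Jump (0 → 1). Not NE.
(Aggressive, Jump): Bidder 1 can switch to Jump (2 → 8). Not NE.
(Jump, Shade): Bidder 1 can switch to Snipe (4 → 5). Not NE.
(Jump, Honest): Bidder 1 can switch to Aggressive (1 → 9). Not NE.
(Jump, Aggressive): Bidder 1 can switch to Snipe (1 → 9). Not NE.
(Jump, Jump): Bidder 2 can switch to Honest (4 → 5). Not NE.
(Snipe, Shade): Bidder 2 can switch to Jump (7 → 8). Not NE.
(Snipe, Honest): Bidder 1 can switch to Aggressive (8 → 9). Not NE.
(Snipe, Aggressive): Bidder 2 can switch to Shade (3 → 7). Not NE.
(Snipe, Jump): Bidder 1 can switch to Jump (7 → 8). Not NE.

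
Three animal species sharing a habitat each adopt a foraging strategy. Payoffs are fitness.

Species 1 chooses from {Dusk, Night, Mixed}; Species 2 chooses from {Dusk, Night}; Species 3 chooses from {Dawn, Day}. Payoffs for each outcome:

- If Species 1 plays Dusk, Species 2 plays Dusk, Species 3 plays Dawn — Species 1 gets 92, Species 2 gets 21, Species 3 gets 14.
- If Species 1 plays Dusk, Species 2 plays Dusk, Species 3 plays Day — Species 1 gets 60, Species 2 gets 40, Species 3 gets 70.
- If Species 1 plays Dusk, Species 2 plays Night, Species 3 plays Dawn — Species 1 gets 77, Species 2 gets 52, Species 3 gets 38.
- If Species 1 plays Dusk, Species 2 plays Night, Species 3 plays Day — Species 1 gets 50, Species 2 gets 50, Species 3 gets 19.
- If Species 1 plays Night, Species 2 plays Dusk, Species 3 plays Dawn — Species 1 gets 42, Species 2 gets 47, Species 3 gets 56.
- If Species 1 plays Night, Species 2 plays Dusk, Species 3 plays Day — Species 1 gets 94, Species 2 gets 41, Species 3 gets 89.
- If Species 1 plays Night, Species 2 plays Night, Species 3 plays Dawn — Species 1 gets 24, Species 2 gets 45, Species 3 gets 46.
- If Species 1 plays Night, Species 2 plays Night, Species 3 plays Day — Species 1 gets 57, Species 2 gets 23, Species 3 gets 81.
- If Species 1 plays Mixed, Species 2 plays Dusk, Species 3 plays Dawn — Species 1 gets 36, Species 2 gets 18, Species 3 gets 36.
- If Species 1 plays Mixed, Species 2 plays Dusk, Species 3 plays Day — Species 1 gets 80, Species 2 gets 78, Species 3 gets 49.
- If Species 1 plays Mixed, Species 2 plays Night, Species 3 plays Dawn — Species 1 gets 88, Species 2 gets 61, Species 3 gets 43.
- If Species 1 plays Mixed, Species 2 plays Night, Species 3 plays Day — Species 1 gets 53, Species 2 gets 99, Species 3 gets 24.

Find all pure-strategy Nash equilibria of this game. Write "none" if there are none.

(Night, Dusk, Day) and (Mixed, Night, Dawn)

Species 1 against (Dusk, Dawn): payoffs 92, 42, 36 → best response Dusk.
Species 1 against (Dusk, Day): payoffs 60, 94, 80 → best response Night.
Species 1 against (Night, Dawn): payoffs 77, 24, 88 → best response Mixed.
Species 1 against (Night, Day): payoffs 50, 57, 53 → best response Night.
Species 2 against (Dusk, Dawn): payoffs 21, 52 → best response Night.
Species 2 against (Dusk, Day): payoffs 40, 50 → best response Night.
Species 2 against (Night, Dawn): payoffs 47, 45 → best response Dusk.
Species 2 against (Night, Day): payoffs 41, 23 → best response Dusk.
Species 2 against (Mixed, Dawn): payoffs 18, 61 → best response Night.
Species 2 against (Mixed, Day): payoffs 78, 99 → best response Night.
Species 3 against (Dusk, Dusk): payoffs 14, 70 → best response Day.
Species 3 against (Dusk, Night): payoffs 38, 19 → best response Dawn.
Species 3 against (Night, Dusk): payoffs 56, 89 → best response Day.
Species 3 against (Night, Night): payoffs 46, 81 → best response Day.
Species 3 against (Mixed, Dusk): payoffs 36, 49 → best response Day.
Species 3 against (Mixed, Night): payoffs 43, 24 → best response Dawn.
Mutual best responses: (Night, Dusk, Day); (Mixed, Night, Dawn).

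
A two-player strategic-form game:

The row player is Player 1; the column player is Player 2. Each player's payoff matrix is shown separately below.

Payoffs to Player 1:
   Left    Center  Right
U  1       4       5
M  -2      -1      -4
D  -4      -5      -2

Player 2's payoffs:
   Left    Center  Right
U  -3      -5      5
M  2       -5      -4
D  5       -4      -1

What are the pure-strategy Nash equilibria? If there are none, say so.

For each player, find the best response to each opponent profile; mutual best responses are the pure NE.
Player 1 against Left: payoffs 1, -2, -4 → best response U.
Player 1 against Center: payoffs 4, -1, -5 → best response U.
Player 1 against Right: payoffs 5, -4, -2 → best response U.
Player 2 against U: payoffs -3, -5, 5 → best response Right.
Player 2 against M: payoffs 2, -5, -4 → best response Left.
Player 2 against D: payoffs 5, -4, -1 → best response Left.
Mutual best responses: (U, Right).

(U, Right)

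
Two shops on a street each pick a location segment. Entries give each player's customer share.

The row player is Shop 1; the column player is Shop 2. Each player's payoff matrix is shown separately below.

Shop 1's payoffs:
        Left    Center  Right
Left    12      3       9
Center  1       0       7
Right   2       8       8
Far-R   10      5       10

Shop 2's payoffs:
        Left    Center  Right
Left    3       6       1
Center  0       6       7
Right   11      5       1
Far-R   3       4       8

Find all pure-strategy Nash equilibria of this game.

Shop 1 against Left: payoffs 12, 1, 2, 10 → best response Left.
Shop 1 against Center: payoffs 3, 0, 8, 5 → best response Right.
Shop 1 against Right: payoffs 9, 7, 8, 10 → best response Far-R.
Shop 2 against Left: payoffs 3, 6, 1 → best response Center.
Shop 2 against Center: payoffs 0, 6, 7 → best response Right.
Shop 2 against Right: payoffs 11, 5, 1 → best response Left.
Shop 2 against Far-R: payoffs 3, 4, 8 → best response Right.
Mutual best responses: (Far-R, Right).

Pure NE: (Far-R, Right)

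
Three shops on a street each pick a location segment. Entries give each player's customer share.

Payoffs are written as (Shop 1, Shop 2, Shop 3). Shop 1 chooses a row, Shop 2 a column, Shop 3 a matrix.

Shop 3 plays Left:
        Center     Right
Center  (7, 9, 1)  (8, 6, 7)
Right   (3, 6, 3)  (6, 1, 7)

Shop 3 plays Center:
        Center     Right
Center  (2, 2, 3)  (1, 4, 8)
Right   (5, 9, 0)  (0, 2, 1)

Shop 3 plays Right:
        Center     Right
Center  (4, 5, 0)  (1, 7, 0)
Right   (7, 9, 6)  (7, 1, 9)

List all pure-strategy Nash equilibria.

(Center, Center, Left): Shop 3 can switch to Center (1 → 3). Not NE.
(Center, Center, Center): Shop 1 can switch to Right (2 → 5). Not NE.
(Center, Center, Right): Shop 1 can switch to Right (4 → 7). Not NE.
(Center, Right, Left): Shop 2 can switch to Center (6 → 9). Not NE.
(Center, Right, Center): Shop 1 gets 1, best alternative 0; Shop 2 gets 4, best alternative 2; Shop 3 gets 8, best alternative 7. No profitable deviation — NE.
(Center, Right, Right): Shop 1 can switch to Right (1 → 7). Not NE.
(Right, Center, Left): Shop 1 can switch to Center (3 → 7). Not NE.
(Right, Center, Center): Shop 3 can switch to Left (0 → 3). Not NE.
(Right, Center, Right): Shop 1 gets 7, best alternative 4; Shop 2 gets 9, best alternative 1; Shop 3 gets 6, best alternative 3. No profitable deviation — NE.
(Right, Right, Left): Shop 1 can switch to Center (6 → 8). Not NE.
(Right, Right, Center): Shop 1 can switch to Center (0 → 1). Not NE.
(Right, Right, Right): Shop 2 can switch to Center (1 → 9). Not NE.

Pure-strategy Nash equilibria: (Center, Right, Center) and (Right, Center, Right)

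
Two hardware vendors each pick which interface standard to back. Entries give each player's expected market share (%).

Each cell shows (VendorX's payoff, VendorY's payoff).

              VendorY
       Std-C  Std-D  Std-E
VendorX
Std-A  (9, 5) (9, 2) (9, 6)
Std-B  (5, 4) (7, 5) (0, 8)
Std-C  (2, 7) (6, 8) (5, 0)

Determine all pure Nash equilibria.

VendorX against Std-C: payoffs 9, 5, 2 → best response Std-A.
VendorX against Std-D: payoffs 9, 7, 6 → best response Std-A.
VendorX against Std-E: payoffs 9, 0, 5 → best response Std-A.
VendorY against Std-A: payoffs 5, 2, 6 → best response Std-E.
VendorY against Std-B: payoffs 4, 5, 8 → best response Std-E.
VendorY against Std-C: payoffs 7, 8, 0 → best response Std-D.
Mutual best responses: (Std-A, Std-E).

Pure NE: (Std-A, Std-E)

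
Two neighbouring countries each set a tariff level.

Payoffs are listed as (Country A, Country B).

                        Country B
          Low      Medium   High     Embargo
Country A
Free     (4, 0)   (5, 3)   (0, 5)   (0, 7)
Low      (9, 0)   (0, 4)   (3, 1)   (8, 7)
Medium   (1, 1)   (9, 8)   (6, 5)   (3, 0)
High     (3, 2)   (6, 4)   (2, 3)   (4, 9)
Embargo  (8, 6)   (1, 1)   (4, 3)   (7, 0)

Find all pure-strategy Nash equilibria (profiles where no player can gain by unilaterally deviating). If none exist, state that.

Mark each player's best response to every combination of opponents' strategies; a profile where every player is best-responding is a pure Nash equilibrium.
Country A against Low: payoffs 4, 9, 1, 3, 8 → best response Low.
Country A against Medium: payoffs 5, 0, 9, 6, 1 → best response Medium.
Country A against High: payoffs 0, 3, 6, 2, 4 → best response Medium.
Country A against Embargo: payoffs 0, 8, 3, 4, 7 → best response Low.
Country B against Free: payoffs 0, 3, 5, 7 → best response Embargo.
Country B against Low: payoffs 0, 4, 1, 7 → best response Embargo.
Country B against Medium: payoffs 1, 8, 5, 0 → best response Medium.
Country B against High: payoffs 2, 4, 3, 9 → best response Embargo.
Country B against Embargo: payoffs 6, 1, 3, 0 → best response Low.
Mutual best responses: (Low, Embargo); (Medium, Medium).

(Low, Embargo) and (Medium, Medium)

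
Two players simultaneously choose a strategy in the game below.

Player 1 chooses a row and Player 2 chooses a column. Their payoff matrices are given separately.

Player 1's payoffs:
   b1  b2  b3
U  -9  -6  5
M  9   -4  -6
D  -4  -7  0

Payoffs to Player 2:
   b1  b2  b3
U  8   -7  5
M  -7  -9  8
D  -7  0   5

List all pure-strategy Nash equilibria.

There is no pure-strategy Nash equilibrium.

Player 1 against b1: payoffs -9, 9, -4 → best response M.
Player 1 against b2: payoffs -6, -4, -7 → best response M.
Player 1 against b3: payoffs 5, -6, 0 → best response U.
Player 2 against U: payoffs 8, -7, 5 → best response b1.
Player 2 against M: payoffs -7, -9, 8 → best response b3.
Player 2 against D: payoffs -7, 0, 5 → best response b3.
No profile is a mutual best response for all players.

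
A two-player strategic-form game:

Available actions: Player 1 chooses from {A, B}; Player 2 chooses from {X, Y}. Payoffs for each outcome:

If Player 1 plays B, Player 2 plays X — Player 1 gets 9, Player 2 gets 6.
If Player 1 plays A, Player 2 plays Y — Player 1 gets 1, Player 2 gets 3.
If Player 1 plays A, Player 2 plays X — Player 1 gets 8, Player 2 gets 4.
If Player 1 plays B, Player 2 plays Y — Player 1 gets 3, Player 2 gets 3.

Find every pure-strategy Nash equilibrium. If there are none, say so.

Player 1 against X: payoffs 8, 9 → best response B.
Player 1 against Y: payoffs 1, 3 → best response B.
Player 2 against A: payoffs 4, 3 → best response X.
Player 2 against B: payoffs 6, 3 → best response X.
Mutual best responses: (B, X).

Pure NE: (B, X)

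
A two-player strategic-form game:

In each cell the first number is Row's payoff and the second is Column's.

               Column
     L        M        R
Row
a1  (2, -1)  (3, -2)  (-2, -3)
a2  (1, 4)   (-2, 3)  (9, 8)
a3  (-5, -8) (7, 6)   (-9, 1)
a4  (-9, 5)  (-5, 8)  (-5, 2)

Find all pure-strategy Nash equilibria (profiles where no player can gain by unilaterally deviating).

(a1, L) and (a2, R) and (a3, M)

For each strategy profile, look for a profitable unilateral deviation.
(a1, L): Row gets 2, best alternative 1; Column gets -1, best alternative -2. No profitable deviation — NE.
(a1, M): Row can switch to a3 (3 → 7). Not NE.
(a1, R): Row can switch to a2 (-2 → 9). Not NE.
(a2, L): Row can switch to a1 (1 → 2). Not NE.
(a2, M): Row can switch to a1 (-2 → 3). Not NE.
(a2, R): Row gets 9, best alternative -2; Column gets 8, best alternative 4. No profitable deviation — NE.
(a3, L): Row can switch to a1 (-5 → 2). Not NE.
(a3, M): Row gets 7, best alternative 3; Column gets 6, best alternative 1. No profitable deviation — NE.
(a3, R): Row can switch to a1 (-9 → -2). Not NE.
(a4, L): Row can switch to a1 (-9 → 2). Not NE.
(a4, M): Row can switch to a1 (-5 → 3). Not NE.
(a4, R): Row can switch to a1 (-5 → -2). Not NE.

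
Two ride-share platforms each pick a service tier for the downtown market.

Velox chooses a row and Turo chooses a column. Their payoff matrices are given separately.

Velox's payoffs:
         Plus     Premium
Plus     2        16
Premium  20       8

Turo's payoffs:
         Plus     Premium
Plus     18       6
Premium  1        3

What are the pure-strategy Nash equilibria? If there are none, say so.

There is no pure-strategy Nash equilibrium.

(Plus, Plus): Velox can switch to Premium (2 → 20). Not NE.
(Plus, Premium): Turo can switch to Plus (6 → 18). Not NE.
(Premium, Plus): Turo can switch to Premium (1 → 3). Not NE.
(Premium, Premium): Velox can switch to Plus (8 → 16). Not NE.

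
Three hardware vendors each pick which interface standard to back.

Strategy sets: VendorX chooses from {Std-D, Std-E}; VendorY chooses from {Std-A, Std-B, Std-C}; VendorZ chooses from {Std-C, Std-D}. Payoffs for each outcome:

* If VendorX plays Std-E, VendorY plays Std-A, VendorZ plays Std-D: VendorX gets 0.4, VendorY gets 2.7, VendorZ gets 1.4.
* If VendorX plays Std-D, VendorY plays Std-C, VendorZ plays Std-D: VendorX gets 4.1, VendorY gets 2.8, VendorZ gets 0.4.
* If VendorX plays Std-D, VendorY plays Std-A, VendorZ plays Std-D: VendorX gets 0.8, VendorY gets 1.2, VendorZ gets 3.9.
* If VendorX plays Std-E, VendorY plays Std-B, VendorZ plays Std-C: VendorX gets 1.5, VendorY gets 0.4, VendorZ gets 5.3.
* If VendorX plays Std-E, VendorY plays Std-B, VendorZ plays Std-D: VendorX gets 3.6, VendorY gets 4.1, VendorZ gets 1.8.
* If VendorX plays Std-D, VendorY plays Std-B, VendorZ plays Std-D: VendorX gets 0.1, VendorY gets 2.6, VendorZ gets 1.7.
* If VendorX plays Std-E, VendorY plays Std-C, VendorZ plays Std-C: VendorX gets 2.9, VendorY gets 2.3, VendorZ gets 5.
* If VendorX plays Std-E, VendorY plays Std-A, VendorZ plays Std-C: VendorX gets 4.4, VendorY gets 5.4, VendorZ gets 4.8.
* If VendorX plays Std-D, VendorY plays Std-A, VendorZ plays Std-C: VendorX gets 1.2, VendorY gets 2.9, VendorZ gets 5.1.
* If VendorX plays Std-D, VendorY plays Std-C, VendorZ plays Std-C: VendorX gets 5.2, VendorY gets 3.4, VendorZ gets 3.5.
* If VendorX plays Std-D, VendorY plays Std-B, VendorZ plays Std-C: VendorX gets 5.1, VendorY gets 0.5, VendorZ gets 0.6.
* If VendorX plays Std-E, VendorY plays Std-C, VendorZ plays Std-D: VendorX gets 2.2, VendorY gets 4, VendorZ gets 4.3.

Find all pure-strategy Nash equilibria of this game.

(Std-D, Std-A, Std-C): VendorX can switch to Std-E (1.2 → 4.4). Not NE.
(Std-D, Std-A, Std-D): VendorY can switch to Std-B (1.2 → 2.6). Not NE.
(Std-D, Std-B, Std-C): VendorY can switch to Std-A (0.5 → 2.9). Not NE.
(Std-D, Std-B, Std-D): VendorX can switch to Std-E (0.1 → 3.6). Not NE.
(Std-D, Std-C, Std-C): VendorX gets 5.2, best alternative 2.9; VendorY gets 3.4, best alternative 2.9; VendorZ gets 3.5, best alternative 0.4. No profitable deviation — NE.
(Std-D, Std-C, Std-D): VendorZ can switch to Std-C (0.4 → 3.5). Not NE.
(Std-E, Std-A, Std-C): VendorX gets 4.4, best alternative 1.2; VendorY gets 5.4, best alternative 2.3; VendorZ gets 4.8, best alternative 1.4. No profitable deviation — NE.
(Std-E, Std-A, Std-D): VendorX can switch to Std-D (0.4 → 0.8). Not NE.
(Std-E, Std-B, Std-C): VendorX can switch to Std-D (1.5 → 5.1). Not NE.
(Std-E, Std-B, Std-D): VendorZ can switch to Std-C (1.8 → 5.3). Not NE.
(The remaining 2 profiles each have a profitable deviation by the same check.)

(Std-D, Std-C, Std-C) and (Std-E, Std-A, Std-C)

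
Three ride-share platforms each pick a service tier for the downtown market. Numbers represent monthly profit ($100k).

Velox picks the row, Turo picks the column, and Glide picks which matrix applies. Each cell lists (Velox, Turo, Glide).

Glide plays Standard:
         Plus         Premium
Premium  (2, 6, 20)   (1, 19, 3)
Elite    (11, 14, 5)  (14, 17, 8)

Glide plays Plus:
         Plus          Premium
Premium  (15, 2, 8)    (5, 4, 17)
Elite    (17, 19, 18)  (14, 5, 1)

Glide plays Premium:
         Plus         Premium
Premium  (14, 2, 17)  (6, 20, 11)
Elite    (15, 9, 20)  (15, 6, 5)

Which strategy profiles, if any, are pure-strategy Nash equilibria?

Velox against (Plus, Standard): payoffs 2, 11 → best response Elite.
Velox against (Plus, Plus): payoffs 15, 17 → best response Elite.
Velox against (Plus, Premium): payoffs 14, 15 → best response Elite.
Velox against (Premium, Standard): payoffs 1, 14 → best response Elite.
Velox against (Premium, Plus): payoffs 5, 14 → best response Elite.
Velox against (Premium, Premium): payoffs 6, 15 → best response Elite.
Turo against (Premium, Standard): payoffs 6, 19 → best response Premium.
Turo against (Premium, Plus): payoffs 2, 4 → best response Premium.
Turo against (Premium, Premium): payoffs 2, 20 → best response Premium.
Turo against (Elite, Standard): payoffs 14, 17 → best response Premium.
Turo against (Elite, Plus): payoffs 19, 5 → best response Plus.
Turo against (Elite, Premium): payoffs 9, 6 → best response Plus.
Glide against (Premium, Plus): payoffs 20, 8, 17 → best response Standard.
Glide against (Premium, Premium): payoffs 3, 17, 11 → best response Plus.
Glide against (Elite, Plus): payoffs 5, 18, 20 → best response Premium.
Glide against (Elite, Premium): payoffs 8, 1, 5 → best response Standard.
Mutual best responses: (Elite, Plus, Premium); (Elite, Premium, Standard).

The pure Nash equilibria are (Elite, Plus, Premium) and (Elite, Premium, Standard).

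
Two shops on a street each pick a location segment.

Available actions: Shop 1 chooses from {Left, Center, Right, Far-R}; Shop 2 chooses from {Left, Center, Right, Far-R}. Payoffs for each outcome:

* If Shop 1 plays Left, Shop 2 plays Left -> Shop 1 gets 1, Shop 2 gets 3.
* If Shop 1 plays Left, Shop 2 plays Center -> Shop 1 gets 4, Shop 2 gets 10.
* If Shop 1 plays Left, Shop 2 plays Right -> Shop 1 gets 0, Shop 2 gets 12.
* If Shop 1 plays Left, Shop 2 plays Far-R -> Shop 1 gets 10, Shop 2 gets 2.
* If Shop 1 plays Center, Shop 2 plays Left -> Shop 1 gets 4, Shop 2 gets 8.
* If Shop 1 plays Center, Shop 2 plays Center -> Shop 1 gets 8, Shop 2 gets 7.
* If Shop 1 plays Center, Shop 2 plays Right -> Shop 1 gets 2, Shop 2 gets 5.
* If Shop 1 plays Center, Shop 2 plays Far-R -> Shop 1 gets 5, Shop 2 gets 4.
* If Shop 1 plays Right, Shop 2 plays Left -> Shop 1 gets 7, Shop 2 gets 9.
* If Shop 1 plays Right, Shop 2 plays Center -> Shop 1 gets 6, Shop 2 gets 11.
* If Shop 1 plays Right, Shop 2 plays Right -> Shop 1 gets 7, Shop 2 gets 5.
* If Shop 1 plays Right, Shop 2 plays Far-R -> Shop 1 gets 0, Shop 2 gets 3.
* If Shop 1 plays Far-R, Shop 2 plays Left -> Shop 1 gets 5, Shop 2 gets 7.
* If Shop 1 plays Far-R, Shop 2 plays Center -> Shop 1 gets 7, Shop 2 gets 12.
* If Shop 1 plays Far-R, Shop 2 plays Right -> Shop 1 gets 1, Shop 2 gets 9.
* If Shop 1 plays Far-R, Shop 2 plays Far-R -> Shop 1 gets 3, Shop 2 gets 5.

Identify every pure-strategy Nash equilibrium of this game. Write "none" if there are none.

For each player, find the best response to each opponent profile; mutual best responses are the pure NE.
Shop 1 against Left: payoffs 1, 4, 7, 5 → best response Right.
Shop 1 against Center: payoffs 4, 8, 6, 7 → best response Center.
Shop 1 against Right: payoffs 0, 2, 7, 1 → best response Right.
Shop 1 against Far-R: payoffs 10, 5, 0, 3 → best response Left.
Shop 2 against Left: payoffs 3, 10, 12, 2 → best response Right.
Shop 2 against Center: payoffs 8, 7, 5, 4 → best response Left.
Shop 2 against Right: payoffs 9, 11, 5, 3 → best response Center.
Shop 2 against Far-R: payoffs 7, 12, 9, 5 → best response Center.
No profile is a mutual best response for all players.

No pure-strategy Nash equilibrium.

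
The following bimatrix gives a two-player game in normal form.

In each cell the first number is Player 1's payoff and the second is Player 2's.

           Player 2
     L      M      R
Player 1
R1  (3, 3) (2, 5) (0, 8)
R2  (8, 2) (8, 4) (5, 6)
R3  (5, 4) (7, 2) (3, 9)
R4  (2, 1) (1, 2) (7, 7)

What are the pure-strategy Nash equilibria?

(R1, L): Player 1 can switch to R2 (3 → 8). Not NE.
(R1, M): Player 1 can switch to R2 (2 → 8). Not NE.
(R1, R): Player 1 can switch to R2 (0 → 5). Not NE.
(R2, L): Player 2 can switch to M (2 → 4). Not NE.
(R2, M): Player 2 can switch to R (4 → 6). Not NE.
(R2, R): Player 1 can switch to R4 (5 → 7). Not NE.
(R3, L): Player 1 can switch to R2 (5 → 8). Not NE.
(R3, M): Player 1 can switch to R2 (7 → 8). Not NE.
(R3, R): Player 1 can switch to R2 (3 → 5). Not NE.
(R4, L): Player 1 can switch to R1 (2 → 3). Not NE.
(R4, M): Player 1 can switch to R1 (1 → 2). Not NE.
(R4, R): Player 1 gets 7, best alternative 5; Player 2 gets 7, best alternative 2. No profitable deviation — NE.

Pure NE: (R4, R)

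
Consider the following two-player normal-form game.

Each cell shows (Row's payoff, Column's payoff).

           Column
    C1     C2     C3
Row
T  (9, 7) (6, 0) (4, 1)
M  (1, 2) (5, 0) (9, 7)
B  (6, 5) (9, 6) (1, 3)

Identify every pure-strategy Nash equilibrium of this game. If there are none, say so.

Mark each player's best response to every combination of opponents' strategies; a profile where every player is best-responding is a pure Nash equilibrium.
Row against C1: payoffs 9, 1, 6 → best response T.
Row against C2: payoffs 6, 5, 9 → best response B.
Row against C3: payoffs 4, 9, 1 → best response M.
Column against T: payoffs 7, 0, 1 → best response C1.
Column against M: payoffs 2, 0, 7 → best response C3.
Column against B: payoffs 5, 6, 3 → best response C2.
Mutual best responses: (T, C1); (M, C3); (B, C2).

The pure Nash equilibria are (T, C1), (M, C3), (B, C2).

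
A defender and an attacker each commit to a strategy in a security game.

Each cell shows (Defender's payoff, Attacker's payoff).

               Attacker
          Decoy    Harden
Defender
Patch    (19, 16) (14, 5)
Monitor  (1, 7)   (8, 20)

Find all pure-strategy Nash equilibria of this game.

For each player, find the best response to each opponent profile; mutual best responses are the pure NE.
Defender against Decoy: payoffs 19, 1 → best response Patch.
Defender against Harden: payoffs 14, 8 → best response Patch.
Attacker against Patch: payoffs 16, 5 → best response Decoy.
Attacker against Monitor: payoffs 7, 20 → best response Harden.
Mutual best responses: (Patch, Decoy).

Pure NE: (Patch, Decoy)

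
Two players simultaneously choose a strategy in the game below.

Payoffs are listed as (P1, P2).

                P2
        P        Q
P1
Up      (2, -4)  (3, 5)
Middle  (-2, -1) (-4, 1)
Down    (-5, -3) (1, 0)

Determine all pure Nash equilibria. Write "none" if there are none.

P1 against P: payoffs 2, -2, -5 → best response Up.
P1 against Q: payoffs 3, -4, 1 → best response Up.
P2 against Up: payoffs -4, 5 → best response Q.
P2 against Middle: payoffs -1, 1 → best response Q.
P2 against Down: payoffs -3, 0 → best response Q.
Mutual best responses: (Up, Q).

(Up, Q)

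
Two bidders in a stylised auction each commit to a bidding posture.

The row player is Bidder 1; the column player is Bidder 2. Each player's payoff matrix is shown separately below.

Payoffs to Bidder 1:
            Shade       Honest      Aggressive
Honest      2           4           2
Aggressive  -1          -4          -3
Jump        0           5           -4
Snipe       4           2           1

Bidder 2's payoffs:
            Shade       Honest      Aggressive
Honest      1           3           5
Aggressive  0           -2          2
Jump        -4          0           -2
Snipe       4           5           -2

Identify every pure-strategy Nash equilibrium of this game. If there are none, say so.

Bidder 1 against Shade: payoffs 2, -1, 0, 4 → best response Snipe.
Bidder 1 against Honest: payoffs 4, -4, 5, 2 → best response Jump.
Bidder 1 against Aggressive: payoffs 2, -3, -4, 1 → best response Honest.
Bidder 2 against Honest: payoffs 1, 3, 5 → best response Aggressive.
Bidder 2 against Aggressive: payoffs 0, -2, 2 → best response Aggressive.
Bidder 2 against Jump: payoffs -4, 0, -2 → best response Honest.
Bidder 2 against Snipe: payoffs 4, 5, -2 → best response Honest.
Mutual best responses: (Honest, Aggressive); (Jump, Honest).

The pure Nash equilibria are (Honest, Aggressive), (Jump, Honest).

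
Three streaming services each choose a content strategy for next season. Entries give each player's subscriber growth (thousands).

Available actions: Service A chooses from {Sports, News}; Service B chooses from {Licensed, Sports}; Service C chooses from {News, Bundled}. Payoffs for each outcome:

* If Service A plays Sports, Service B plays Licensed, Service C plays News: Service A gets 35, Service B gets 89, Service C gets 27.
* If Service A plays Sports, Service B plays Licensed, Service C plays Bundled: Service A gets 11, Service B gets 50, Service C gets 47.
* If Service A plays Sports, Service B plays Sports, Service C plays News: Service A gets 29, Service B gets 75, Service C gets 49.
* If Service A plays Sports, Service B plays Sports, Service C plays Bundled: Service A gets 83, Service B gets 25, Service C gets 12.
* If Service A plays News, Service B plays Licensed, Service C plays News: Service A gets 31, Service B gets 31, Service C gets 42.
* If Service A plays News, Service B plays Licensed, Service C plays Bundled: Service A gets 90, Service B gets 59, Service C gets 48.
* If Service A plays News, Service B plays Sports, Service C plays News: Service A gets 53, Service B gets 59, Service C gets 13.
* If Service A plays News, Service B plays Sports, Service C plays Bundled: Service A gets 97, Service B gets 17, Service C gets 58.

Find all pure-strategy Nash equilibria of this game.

The unique pure-strategy Nash equilibrium is (News, Licensed, Bundled).

Service A against (Licensed, News): payoffs 35, 31 → best response Sports.
Service A against (Licensed, Bundled): payoffs 11, 90 → best response News.
Service A against (Sports, News): payoffs 29, 53 → best response News.
Service A against (Sports, Bundled): payoffs 83, 97 → best response News.
Service B against (Sports, News): payoffs 89, 75 → best response Licensed.
Service B against (Sports, Bundled): payoffs 50, 25 → best response Licensed.
Service B against (News, News): payoffs 31, 59 → best response Sports.
Service B against (News, Bundled): payoffs 59, 17 → best response Licensed.
Service C against (Sports, Licensed): payoffs 27, 47 → best response Bundled.
Service C against (Sports, Sports): payoffs 49, 12 → best response News.
Service C against (News, Licensed): payoffs 42, 48 → best response Bundled.
Service C against (News, Sports): payoffs 13, 58 → best response Bundled.
Mutual best responses: (News, Licensed, Bundled).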